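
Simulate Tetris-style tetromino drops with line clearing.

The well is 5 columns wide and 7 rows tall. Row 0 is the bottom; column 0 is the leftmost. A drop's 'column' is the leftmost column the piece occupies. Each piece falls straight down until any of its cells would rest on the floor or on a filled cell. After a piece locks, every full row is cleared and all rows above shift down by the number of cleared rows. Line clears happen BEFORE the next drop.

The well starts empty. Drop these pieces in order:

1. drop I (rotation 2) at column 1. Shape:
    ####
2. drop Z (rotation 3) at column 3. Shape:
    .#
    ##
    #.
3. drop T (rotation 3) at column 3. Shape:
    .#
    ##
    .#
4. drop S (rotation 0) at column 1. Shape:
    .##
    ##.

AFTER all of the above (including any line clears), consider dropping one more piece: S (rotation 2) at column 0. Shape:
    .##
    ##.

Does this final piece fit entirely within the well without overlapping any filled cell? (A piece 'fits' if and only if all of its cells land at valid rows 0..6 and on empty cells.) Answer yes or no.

Answer: no

Derivation:
Drop 1: I rot2 at col 1 lands with bottom-row=0; cleared 0 line(s) (total 0); column heights now [0 1 1 1 1], max=1
Drop 2: Z rot3 at col 3 lands with bottom-row=1; cleared 0 line(s) (total 0); column heights now [0 1 1 3 4], max=4
Drop 3: T rot3 at col 3 lands with bottom-row=4; cleared 0 line(s) (total 0); column heights now [0 1 1 6 7], max=7
Drop 4: S rot0 at col 1 lands with bottom-row=5; cleared 0 line(s) (total 0); column heights now [0 6 7 7 7], max=7
Test piece S rot2 at col 0 (width 3): heights before test = [0 6 7 7 7]; fits = False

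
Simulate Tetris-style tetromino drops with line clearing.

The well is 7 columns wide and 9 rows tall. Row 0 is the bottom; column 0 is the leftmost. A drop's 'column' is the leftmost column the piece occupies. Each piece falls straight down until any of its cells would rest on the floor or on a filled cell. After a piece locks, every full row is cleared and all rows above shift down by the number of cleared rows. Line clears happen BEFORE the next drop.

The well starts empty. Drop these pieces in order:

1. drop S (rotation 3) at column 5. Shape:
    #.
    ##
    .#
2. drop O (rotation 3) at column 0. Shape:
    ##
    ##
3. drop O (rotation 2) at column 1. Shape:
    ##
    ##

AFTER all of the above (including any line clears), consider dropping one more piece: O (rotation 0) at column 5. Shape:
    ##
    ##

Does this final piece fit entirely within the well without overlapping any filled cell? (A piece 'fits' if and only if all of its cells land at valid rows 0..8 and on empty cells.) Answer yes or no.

Answer: yes

Derivation:
Drop 1: S rot3 at col 5 lands with bottom-row=0; cleared 0 line(s) (total 0); column heights now [0 0 0 0 0 3 2], max=3
Drop 2: O rot3 at col 0 lands with bottom-row=0; cleared 0 line(s) (total 0); column heights now [2 2 0 0 0 3 2], max=3
Drop 3: O rot2 at col 1 lands with bottom-row=2; cleared 0 line(s) (total 0); column heights now [2 4 4 0 0 3 2], max=4
Test piece O rot0 at col 5 (width 2): heights before test = [2 4 4 0 0 3 2]; fits = True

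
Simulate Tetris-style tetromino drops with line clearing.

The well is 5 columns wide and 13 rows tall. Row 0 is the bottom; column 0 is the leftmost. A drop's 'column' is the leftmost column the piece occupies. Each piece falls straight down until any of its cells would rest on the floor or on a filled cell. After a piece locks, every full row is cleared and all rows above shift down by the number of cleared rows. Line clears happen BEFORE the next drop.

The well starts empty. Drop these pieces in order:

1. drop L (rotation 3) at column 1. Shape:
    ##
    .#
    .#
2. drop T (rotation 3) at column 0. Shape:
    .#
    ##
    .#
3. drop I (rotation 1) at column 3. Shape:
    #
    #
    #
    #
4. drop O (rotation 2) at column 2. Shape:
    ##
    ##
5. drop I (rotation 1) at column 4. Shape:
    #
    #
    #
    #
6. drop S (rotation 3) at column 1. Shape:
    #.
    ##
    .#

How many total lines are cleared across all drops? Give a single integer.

Answer: 0

Derivation:
Drop 1: L rot3 at col 1 lands with bottom-row=0; cleared 0 line(s) (total 0); column heights now [0 3 3 0 0], max=3
Drop 2: T rot3 at col 0 lands with bottom-row=3; cleared 0 line(s) (total 0); column heights now [5 6 3 0 0], max=6
Drop 3: I rot1 at col 3 lands with bottom-row=0; cleared 0 line(s) (total 0); column heights now [5 6 3 4 0], max=6
Drop 4: O rot2 at col 2 lands with bottom-row=4; cleared 0 line(s) (total 0); column heights now [5 6 6 6 0], max=6
Drop 5: I rot1 at col 4 lands with bottom-row=0; cleared 0 line(s) (total 0); column heights now [5 6 6 6 4], max=6
Drop 6: S rot3 at col 1 lands with bottom-row=6; cleared 0 line(s) (total 0); column heights now [5 9 8 6 4], max=9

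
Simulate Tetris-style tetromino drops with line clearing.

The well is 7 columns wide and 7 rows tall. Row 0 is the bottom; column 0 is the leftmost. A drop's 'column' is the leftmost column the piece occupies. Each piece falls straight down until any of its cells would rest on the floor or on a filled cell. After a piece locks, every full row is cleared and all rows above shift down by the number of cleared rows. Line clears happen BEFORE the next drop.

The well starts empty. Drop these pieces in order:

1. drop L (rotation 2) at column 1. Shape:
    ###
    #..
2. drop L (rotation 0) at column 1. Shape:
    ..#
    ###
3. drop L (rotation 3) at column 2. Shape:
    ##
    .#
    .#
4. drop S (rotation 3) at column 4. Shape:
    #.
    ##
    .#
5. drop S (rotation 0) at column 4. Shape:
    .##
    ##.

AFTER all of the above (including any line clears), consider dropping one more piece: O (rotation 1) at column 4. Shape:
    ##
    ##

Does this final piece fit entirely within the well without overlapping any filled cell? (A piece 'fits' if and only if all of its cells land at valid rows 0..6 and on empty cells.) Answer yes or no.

Drop 1: L rot2 at col 1 lands with bottom-row=0; cleared 0 line(s) (total 0); column heights now [0 2 2 2 0 0 0], max=2
Drop 2: L rot0 at col 1 lands with bottom-row=2; cleared 0 line(s) (total 0); column heights now [0 3 3 4 0 0 0], max=4
Drop 3: L rot3 at col 2 lands with bottom-row=4; cleared 0 line(s) (total 0); column heights now [0 3 7 7 0 0 0], max=7
Drop 4: S rot3 at col 4 lands with bottom-row=0; cleared 0 line(s) (total 0); column heights now [0 3 7 7 3 2 0], max=7
Drop 5: S rot0 at col 4 lands with bottom-row=3; cleared 0 line(s) (total 0); column heights now [0 3 7 7 4 5 5], max=7
Test piece O rot1 at col 4 (width 2): heights before test = [0 3 7 7 4 5 5]; fits = True

Answer: yes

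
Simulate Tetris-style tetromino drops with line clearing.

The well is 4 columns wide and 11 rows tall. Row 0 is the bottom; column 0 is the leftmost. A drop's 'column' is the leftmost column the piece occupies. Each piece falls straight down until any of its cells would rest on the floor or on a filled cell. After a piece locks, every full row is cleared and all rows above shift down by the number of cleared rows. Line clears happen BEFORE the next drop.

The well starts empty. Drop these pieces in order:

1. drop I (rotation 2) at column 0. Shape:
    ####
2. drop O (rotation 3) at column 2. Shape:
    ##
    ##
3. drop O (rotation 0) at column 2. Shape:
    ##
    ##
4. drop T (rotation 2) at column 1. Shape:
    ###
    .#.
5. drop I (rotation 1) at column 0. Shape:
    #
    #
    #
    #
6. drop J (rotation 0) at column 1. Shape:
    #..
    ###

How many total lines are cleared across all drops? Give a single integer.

Answer: 1

Derivation:
Drop 1: I rot2 at col 0 lands with bottom-row=0; cleared 1 line(s) (total 1); column heights now [0 0 0 0], max=0
Drop 2: O rot3 at col 2 lands with bottom-row=0; cleared 0 line(s) (total 1); column heights now [0 0 2 2], max=2
Drop 3: O rot0 at col 2 lands with bottom-row=2; cleared 0 line(s) (total 1); column heights now [0 0 4 4], max=4
Drop 4: T rot2 at col 1 lands with bottom-row=4; cleared 0 line(s) (total 1); column heights now [0 6 6 6], max=6
Drop 5: I rot1 at col 0 lands with bottom-row=0; cleared 0 line(s) (total 1); column heights now [4 6 6 6], max=6
Drop 6: J rot0 at col 1 lands with bottom-row=6; cleared 0 line(s) (total 1); column heights now [4 8 7 7], max=8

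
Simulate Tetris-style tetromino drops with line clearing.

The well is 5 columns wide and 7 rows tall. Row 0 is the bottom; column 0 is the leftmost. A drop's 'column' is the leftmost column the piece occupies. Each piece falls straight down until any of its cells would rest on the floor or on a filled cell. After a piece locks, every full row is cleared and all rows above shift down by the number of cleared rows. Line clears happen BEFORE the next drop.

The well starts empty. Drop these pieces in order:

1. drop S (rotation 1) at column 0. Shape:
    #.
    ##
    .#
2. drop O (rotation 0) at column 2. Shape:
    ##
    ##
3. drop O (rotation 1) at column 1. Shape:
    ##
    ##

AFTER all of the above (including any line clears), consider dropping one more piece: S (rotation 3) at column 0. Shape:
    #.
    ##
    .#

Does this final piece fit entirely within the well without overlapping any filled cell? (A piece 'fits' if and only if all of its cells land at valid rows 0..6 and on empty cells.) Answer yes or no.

Drop 1: S rot1 at col 0 lands with bottom-row=0; cleared 0 line(s) (total 0); column heights now [3 2 0 0 0], max=3
Drop 2: O rot0 at col 2 lands with bottom-row=0; cleared 0 line(s) (total 0); column heights now [3 2 2 2 0], max=3
Drop 3: O rot1 at col 1 lands with bottom-row=2; cleared 0 line(s) (total 0); column heights now [3 4 4 2 0], max=4
Test piece S rot3 at col 0 (width 2): heights before test = [3 4 4 2 0]; fits = True

Answer: yes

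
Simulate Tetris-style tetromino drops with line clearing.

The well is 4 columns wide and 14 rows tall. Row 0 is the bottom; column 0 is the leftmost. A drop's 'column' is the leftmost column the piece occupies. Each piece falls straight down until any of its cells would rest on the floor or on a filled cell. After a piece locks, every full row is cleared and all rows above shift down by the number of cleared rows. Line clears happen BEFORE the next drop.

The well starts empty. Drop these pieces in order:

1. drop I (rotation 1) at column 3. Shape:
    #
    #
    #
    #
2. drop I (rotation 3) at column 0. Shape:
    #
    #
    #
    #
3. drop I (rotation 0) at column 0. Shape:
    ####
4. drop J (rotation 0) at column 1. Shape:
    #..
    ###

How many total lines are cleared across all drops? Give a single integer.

Drop 1: I rot1 at col 3 lands with bottom-row=0; cleared 0 line(s) (total 0); column heights now [0 0 0 4], max=4
Drop 2: I rot3 at col 0 lands with bottom-row=0; cleared 0 line(s) (total 0); column heights now [4 0 0 4], max=4
Drop 3: I rot0 at col 0 lands with bottom-row=4; cleared 1 line(s) (total 1); column heights now [4 0 0 4], max=4
Drop 4: J rot0 at col 1 lands with bottom-row=4; cleared 0 line(s) (total 1); column heights now [4 6 5 5], max=6

Answer: 1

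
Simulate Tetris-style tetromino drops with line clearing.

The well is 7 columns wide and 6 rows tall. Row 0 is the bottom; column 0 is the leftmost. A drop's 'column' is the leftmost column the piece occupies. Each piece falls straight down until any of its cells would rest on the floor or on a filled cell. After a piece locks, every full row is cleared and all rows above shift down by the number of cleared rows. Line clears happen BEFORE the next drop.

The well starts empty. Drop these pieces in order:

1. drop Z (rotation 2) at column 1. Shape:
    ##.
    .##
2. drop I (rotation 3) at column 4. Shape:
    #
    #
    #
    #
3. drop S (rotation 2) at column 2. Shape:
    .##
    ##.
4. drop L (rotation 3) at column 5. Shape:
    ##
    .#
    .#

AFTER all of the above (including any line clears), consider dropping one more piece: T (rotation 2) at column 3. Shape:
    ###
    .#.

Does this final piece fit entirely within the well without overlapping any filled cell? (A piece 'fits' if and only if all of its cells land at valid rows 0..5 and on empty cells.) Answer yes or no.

Answer: no

Derivation:
Drop 1: Z rot2 at col 1 lands with bottom-row=0; cleared 0 line(s) (total 0); column heights now [0 2 2 1 0 0 0], max=2
Drop 2: I rot3 at col 4 lands with bottom-row=0; cleared 0 line(s) (total 0); column heights now [0 2 2 1 4 0 0], max=4
Drop 3: S rot2 at col 2 lands with bottom-row=3; cleared 0 line(s) (total 0); column heights now [0 2 4 5 5 0 0], max=5
Drop 4: L rot3 at col 5 lands with bottom-row=0; cleared 0 line(s) (total 0); column heights now [0 2 4 5 5 3 3], max=5
Test piece T rot2 at col 3 (width 3): heights before test = [0 2 4 5 5 3 3]; fits = False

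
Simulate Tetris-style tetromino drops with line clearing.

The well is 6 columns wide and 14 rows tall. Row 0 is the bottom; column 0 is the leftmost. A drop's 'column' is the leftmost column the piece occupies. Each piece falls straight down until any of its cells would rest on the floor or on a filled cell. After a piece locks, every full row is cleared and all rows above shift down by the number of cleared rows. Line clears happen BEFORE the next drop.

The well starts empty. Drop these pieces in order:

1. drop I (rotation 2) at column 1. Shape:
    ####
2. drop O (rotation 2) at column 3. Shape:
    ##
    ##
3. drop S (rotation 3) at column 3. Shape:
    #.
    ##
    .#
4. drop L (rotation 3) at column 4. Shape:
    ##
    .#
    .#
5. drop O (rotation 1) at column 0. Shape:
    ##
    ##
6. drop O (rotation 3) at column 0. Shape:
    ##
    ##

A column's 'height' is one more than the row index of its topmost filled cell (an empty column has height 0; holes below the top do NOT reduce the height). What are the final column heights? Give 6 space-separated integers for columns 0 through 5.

Drop 1: I rot2 at col 1 lands with bottom-row=0; cleared 0 line(s) (total 0); column heights now [0 1 1 1 1 0], max=1
Drop 2: O rot2 at col 3 lands with bottom-row=1; cleared 0 line(s) (total 0); column heights now [0 1 1 3 3 0], max=3
Drop 3: S rot3 at col 3 lands with bottom-row=3; cleared 0 line(s) (total 0); column heights now [0 1 1 6 5 0], max=6
Drop 4: L rot3 at col 4 lands with bottom-row=3; cleared 0 line(s) (total 0); column heights now [0 1 1 6 6 6], max=6
Drop 5: O rot1 at col 0 lands with bottom-row=1; cleared 0 line(s) (total 0); column heights now [3 3 1 6 6 6], max=6
Drop 6: O rot3 at col 0 lands with bottom-row=3; cleared 0 line(s) (total 0); column heights now [5 5 1 6 6 6], max=6

Answer: 5 5 1 6 6 6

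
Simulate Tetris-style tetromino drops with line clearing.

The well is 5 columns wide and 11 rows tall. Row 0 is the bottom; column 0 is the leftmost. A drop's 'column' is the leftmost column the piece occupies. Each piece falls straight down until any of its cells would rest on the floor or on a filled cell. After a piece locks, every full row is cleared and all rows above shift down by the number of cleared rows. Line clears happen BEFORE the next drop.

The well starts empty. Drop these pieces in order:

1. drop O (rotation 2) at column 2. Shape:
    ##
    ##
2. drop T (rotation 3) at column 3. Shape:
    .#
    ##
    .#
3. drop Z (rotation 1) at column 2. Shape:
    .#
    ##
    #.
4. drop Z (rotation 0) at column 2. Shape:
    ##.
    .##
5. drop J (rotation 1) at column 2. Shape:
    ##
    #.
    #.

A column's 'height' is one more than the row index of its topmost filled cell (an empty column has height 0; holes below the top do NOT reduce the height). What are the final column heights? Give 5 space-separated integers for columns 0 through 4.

Answer: 0 0 10 10 6

Derivation:
Drop 1: O rot2 at col 2 lands with bottom-row=0; cleared 0 line(s) (total 0); column heights now [0 0 2 2 0], max=2
Drop 2: T rot3 at col 3 lands with bottom-row=1; cleared 0 line(s) (total 0); column heights now [0 0 2 3 4], max=4
Drop 3: Z rot1 at col 2 lands with bottom-row=2; cleared 0 line(s) (total 0); column heights now [0 0 4 5 4], max=5
Drop 4: Z rot0 at col 2 lands with bottom-row=5; cleared 0 line(s) (total 0); column heights now [0 0 7 7 6], max=7
Drop 5: J rot1 at col 2 lands with bottom-row=7; cleared 0 line(s) (total 0); column heights now [0 0 10 10 6], max=10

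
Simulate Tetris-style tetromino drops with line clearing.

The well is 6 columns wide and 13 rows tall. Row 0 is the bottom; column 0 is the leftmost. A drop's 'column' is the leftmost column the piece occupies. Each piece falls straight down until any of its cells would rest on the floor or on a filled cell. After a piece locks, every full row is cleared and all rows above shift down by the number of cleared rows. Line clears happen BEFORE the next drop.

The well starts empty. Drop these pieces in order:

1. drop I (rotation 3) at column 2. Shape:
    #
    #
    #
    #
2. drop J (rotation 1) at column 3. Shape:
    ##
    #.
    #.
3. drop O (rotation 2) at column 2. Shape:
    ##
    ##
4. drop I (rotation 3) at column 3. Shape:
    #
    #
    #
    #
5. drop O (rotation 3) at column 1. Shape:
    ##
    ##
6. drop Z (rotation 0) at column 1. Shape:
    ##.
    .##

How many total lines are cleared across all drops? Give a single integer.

Answer: 0

Derivation:
Drop 1: I rot3 at col 2 lands with bottom-row=0; cleared 0 line(s) (total 0); column heights now [0 0 4 0 0 0], max=4
Drop 2: J rot1 at col 3 lands with bottom-row=0; cleared 0 line(s) (total 0); column heights now [0 0 4 3 3 0], max=4
Drop 3: O rot2 at col 2 lands with bottom-row=4; cleared 0 line(s) (total 0); column heights now [0 0 6 6 3 0], max=6
Drop 4: I rot3 at col 3 lands with bottom-row=6; cleared 0 line(s) (total 0); column heights now [0 0 6 10 3 0], max=10
Drop 5: O rot3 at col 1 lands with bottom-row=6; cleared 0 line(s) (total 0); column heights now [0 8 8 10 3 0], max=10
Drop 6: Z rot0 at col 1 lands with bottom-row=10; cleared 0 line(s) (total 0); column heights now [0 12 12 11 3 0], max=12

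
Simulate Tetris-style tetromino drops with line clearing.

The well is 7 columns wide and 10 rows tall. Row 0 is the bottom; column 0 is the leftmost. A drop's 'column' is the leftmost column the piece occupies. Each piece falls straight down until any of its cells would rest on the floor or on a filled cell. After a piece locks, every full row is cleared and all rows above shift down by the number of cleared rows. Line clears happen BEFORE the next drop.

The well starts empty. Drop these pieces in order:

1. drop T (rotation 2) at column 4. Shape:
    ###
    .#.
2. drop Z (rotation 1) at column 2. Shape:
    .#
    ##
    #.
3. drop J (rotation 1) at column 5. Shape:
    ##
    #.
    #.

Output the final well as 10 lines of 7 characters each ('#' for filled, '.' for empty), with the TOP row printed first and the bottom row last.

Answer: .......
.......
.......
.......
.......
.....##
.....#.
...#.#.
..#####
..#..#.

Derivation:
Drop 1: T rot2 at col 4 lands with bottom-row=0; cleared 0 line(s) (total 0); column heights now [0 0 0 0 2 2 2], max=2
Drop 2: Z rot1 at col 2 lands with bottom-row=0; cleared 0 line(s) (total 0); column heights now [0 0 2 3 2 2 2], max=3
Drop 3: J rot1 at col 5 lands with bottom-row=2; cleared 0 line(s) (total 0); column heights now [0 0 2 3 2 5 5], max=5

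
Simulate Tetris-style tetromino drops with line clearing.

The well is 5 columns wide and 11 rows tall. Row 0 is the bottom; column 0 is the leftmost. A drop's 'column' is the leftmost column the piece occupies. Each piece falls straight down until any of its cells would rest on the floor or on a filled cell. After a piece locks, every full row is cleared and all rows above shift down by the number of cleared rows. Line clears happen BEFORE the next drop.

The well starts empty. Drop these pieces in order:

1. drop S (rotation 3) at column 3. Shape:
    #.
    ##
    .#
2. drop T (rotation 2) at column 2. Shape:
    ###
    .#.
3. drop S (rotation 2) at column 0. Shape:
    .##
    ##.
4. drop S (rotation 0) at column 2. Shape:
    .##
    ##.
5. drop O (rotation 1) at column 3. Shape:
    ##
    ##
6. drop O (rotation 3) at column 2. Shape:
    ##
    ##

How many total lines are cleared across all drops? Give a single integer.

Drop 1: S rot3 at col 3 lands with bottom-row=0; cleared 0 line(s) (total 0); column heights now [0 0 0 3 2], max=3
Drop 2: T rot2 at col 2 lands with bottom-row=3; cleared 0 line(s) (total 0); column heights now [0 0 5 5 5], max=5
Drop 3: S rot2 at col 0 lands with bottom-row=4; cleared 1 line(s) (total 1); column heights now [0 5 5 4 2], max=5
Drop 4: S rot0 at col 2 lands with bottom-row=5; cleared 0 line(s) (total 1); column heights now [0 5 6 7 7], max=7
Drop 5: O rot1 at col 3 lands with bottom-row=7; cleared 0 line(s) (total 1); column heights now [0 5 6 9 9], max=9
Drop 6: O rot3 at col 2 lands with bottom-row=9; cleared 0 line(s) (total 1); column heights now [0 5 11 11 9], max=11

Answer: 1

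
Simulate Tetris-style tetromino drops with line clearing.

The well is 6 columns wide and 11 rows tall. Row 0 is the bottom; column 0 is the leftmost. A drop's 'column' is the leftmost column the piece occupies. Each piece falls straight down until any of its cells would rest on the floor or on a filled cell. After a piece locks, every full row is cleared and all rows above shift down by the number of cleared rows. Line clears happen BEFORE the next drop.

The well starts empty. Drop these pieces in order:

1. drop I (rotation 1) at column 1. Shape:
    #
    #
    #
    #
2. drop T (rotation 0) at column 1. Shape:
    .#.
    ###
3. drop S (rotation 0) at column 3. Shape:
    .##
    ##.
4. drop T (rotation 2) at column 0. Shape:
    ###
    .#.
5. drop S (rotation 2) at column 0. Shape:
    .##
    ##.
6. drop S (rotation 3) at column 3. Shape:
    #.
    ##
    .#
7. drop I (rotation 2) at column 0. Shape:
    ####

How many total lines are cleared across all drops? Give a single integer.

Drop 1: I rot1 at col 1 lands with bottom-row=0; cleared 0 line(s) (total 0); column heights now [0 4 0 0 0 0], max=4
Drop 2: T rot0 at col 1 lands with bottom-row=4; cleared 0 line(s) (total 0); column heights now [0 5 6 5 0 0], max=6
Drop 3: S rot0 at col 3 lands with bottom-row=5; cleared 0 line(s) (total 0); column heights now [0 5 6 6 7 7], max=7
Drop 4: T rot2 at col 0 lands with bottom-row=5; cleared 0 line(s) (total 0); column heights now [7 7 7 6 7 7], max=7
Drop 5: S rot2 at col 0 lands with bottom-row=7; cleared 0 line(s) (total 0); column heights now [8 9 9 6 7 7], max=9
Drop 6: S rot3 at col 3 lands with bottom-row=7; cleared 0 line(s) (total 0); column heights now [8 9 9 10 9 7], max=10
Drop 7: I rot2 at col 0 lands with bottom-row=10; cleared 0 line(s) (total 0); column heights now [11 11 11 11 9 7], max=11

Answer: 0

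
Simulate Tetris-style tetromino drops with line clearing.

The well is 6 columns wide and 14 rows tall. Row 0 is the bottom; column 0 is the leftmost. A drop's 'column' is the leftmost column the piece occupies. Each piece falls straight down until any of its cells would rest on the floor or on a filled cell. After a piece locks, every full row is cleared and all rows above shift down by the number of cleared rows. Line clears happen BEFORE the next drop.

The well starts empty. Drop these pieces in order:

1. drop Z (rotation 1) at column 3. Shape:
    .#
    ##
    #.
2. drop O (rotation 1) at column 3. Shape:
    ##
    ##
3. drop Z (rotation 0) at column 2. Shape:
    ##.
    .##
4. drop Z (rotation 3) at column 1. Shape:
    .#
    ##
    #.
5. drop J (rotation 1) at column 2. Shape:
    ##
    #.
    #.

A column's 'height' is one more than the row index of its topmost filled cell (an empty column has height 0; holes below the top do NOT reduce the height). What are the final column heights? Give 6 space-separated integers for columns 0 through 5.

Drop 1: Z rot1 at col 3 lands with bottom-row=0; cleared 0 line(s) (total 0); column heights now [0 0 0 2 3 0], max=3
Drop 2: O rot1 at col 3 lands with bottom-row=3; cleared 0 line(s) (total 0); column heights now [0 0 0 5 5 0], max=5
Drop 3: Z rot0 at col 2 lands with bottom-row=5; cleared 0 line(s) (total 0); column heights now [0 0 7 7 6 0], max=7
Drop 4: Z rot3 at col 1 lands with bottom-row=6; cleared 0 line(s) (total 0); column heights now [0 8 9 7 6 0], max=9
Drop 5: J rot1 at col 2 lands with bottom-row=9; cleared 0 line(s) (total 0); column heights now [0 8 12 12 6 0], max=12

Answer: 0 8 12 12 6 0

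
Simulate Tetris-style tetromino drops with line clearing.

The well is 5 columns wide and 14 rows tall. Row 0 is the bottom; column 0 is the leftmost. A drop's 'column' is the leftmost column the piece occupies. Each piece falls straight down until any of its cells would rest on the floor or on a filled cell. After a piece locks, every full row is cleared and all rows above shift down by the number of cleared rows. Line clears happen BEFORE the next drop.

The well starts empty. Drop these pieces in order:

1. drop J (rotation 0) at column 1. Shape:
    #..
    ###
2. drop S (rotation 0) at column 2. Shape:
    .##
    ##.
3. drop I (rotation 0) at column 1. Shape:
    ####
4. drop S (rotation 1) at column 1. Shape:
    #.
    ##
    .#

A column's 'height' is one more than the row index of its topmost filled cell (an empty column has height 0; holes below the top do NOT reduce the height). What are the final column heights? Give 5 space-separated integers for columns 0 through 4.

Answer: 0 7 6 4 4

Derivation:
Drop 1: J rot0 at col 1 lands with bottom-row=0; cleared 0 line(s) (total 0); column heights now [0 2 1 1 0], max=2
Drop 2: S rot0 at col 2 lands with bottom-row=1; cleared 0 line(s) (total 0); column heights now [0 2 2 3 3], max=3
Drop 3: I rot0 at col 1 lands with bottom-row=3; cleared 0 line(s) (total 0); column heights now [0 4 4 4 4], max=4
Drop 4: S rot1 at col 1 lands with bottom-row=4; cleared 0 line(s) (total 0); column heights now [0 7 6 4 4], max=7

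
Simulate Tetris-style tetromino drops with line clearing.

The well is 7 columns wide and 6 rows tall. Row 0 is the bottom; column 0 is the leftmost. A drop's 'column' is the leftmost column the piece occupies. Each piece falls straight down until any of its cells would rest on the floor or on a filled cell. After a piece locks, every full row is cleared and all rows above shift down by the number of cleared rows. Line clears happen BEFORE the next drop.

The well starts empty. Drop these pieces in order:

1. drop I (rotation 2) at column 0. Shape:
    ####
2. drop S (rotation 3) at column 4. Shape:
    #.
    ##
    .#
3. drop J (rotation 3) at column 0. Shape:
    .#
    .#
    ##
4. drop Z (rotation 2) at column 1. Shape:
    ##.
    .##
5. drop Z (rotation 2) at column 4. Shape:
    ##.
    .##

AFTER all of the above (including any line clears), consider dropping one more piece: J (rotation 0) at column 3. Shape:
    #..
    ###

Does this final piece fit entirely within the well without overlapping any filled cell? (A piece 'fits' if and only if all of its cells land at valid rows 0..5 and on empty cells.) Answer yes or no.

Answer: yes

Derivation:
Drop 1: I rot2 at col 0 lands with bottom-row=0; cleared 0 line(s) (total 0); column heights now [1 1 1 1 0 0 0], max=1
Drop 2: S rot3 at col 4 lands with bottom-row=0; cleared 0 line(s) (total 0); column heights now [1 1 1 1 3 2 0], max=3
Drop 3: J rot3 at col 0 lands with bottom-row=1; cleared 0 line(s) (total 0); column heights now [2 4 1 1 3 2 0], max=4
Drop 4: Z rot2 at col 1 lands with bottom-row=3; cleared 0 line(s) (total 0); column heights now [2 5 5 4 3 2 0], max=5
Drop 5: Z rot2 at col 4 lands with bottom-row=2; cleared 0 line(s) (total 0); column heights now [2 5 5 4 4 4 3], max=5
Test piece J rot0 at col 3 (width 3): heights before test = [2 5 5 4 4 4 3]; fits = True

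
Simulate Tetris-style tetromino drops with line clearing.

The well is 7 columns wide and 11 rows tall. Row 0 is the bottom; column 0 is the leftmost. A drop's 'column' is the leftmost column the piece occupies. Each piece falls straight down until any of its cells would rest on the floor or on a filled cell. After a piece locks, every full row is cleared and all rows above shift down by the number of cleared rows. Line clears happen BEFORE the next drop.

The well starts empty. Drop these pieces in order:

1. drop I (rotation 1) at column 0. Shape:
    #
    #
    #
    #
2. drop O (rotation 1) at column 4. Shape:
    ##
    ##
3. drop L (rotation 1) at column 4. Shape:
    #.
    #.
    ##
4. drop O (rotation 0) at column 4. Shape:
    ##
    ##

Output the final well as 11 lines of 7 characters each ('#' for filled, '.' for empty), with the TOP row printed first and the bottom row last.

Drop 1: I rot1 at col 0 lands with bottom-row=0; cleared 0 line(s) (total 0); column heights now [4 0 0 0 0 0 0], max=4
Drop 2: O rot1 at col 4 lands with bottom-row=0; cleared 0 line(s) (total 0); column heights now [4 0 0 0 2 2 0], max=4
Drop 3: L rot1 at col 4 lands with bottom-row=2; cleared 0 line(s) (total 0); column heights now [4 0 0 0 5 3 0], max=5
Drop 4: O rot0 at col 4 lands with bottom-row=5; cleared 0 line(s) (total 0); column heights now [4 0 0 0 7 7 0], max=7

Answer: .......
.......
.......
.......
....##.
....##.
....#..
#...#..
#...##.
#...##.
#...##.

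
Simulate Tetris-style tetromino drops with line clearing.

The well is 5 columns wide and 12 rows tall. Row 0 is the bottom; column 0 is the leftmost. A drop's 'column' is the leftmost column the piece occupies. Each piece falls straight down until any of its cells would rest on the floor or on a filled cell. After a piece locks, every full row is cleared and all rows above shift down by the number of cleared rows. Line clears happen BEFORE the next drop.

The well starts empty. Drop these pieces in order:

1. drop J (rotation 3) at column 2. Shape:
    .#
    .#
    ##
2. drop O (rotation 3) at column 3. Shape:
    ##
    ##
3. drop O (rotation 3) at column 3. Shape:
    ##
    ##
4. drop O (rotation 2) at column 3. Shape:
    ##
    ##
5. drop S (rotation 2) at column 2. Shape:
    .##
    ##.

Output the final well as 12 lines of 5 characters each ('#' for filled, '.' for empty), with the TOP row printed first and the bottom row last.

Answer: .....
...##
..##.
...##
...##
...##
...##
...##
...##
...#.
...#.
..##.

Derivation:
Drop 1: J rot3 at col 2 lands with bottom-row=0; cleared 0 line(s) (total 0); column heights now [0 0 1 3 0], max=3
Drop 2: O rot3 at col 3 lands with bottom-row=3; cleared 0 line(s) (total 0); column heights now [0 0 1 5 5], max=5
Drop 3: O rot3 at col 3 lands with bottom-row=5; cleared 0 line(s) (total 0); column heights now [0 0 1 7 7], max=7
Drop 4: O rot2 at col 3 lands with bottom-row=7; cleared 0 line(s) (total 0); column heights now [0 0 1 9 9], max=9
Drop 5: S rot2 at col 2 lands with bottom-row=9; cleared 0 line(s) (total 0); column heights now [0 0 10 11 11], max=11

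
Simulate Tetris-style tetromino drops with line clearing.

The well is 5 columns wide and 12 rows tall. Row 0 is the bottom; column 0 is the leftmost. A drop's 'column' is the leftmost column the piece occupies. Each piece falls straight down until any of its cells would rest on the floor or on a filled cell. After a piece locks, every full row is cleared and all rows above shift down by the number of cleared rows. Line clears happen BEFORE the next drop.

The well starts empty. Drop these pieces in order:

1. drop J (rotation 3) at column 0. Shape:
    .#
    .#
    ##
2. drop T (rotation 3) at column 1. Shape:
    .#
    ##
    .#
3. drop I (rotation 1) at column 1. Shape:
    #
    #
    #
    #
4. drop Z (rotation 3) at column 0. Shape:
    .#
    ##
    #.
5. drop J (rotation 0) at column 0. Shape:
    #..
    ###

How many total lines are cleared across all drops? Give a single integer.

Answer: 0

Derivation:
Drop 1: J rot3 at col 0 lands with bottom-row=0; cleared 0 line(s) (total 0); column heights now [1 3 0 0 0], max=3
Drop 2: T rot3 at col 1 lands with bottom-row=2; cleared 0 line(s) (total 0); column heights now [1 4 5 0 0], max=5
Drop 3: I rot1 at col 1 lands with bottom-row=4; cleared 0 line(s) (total 0); column heights now [1 8 5 0 0], max=8
Drop 4: Z rot3 at col 0 lands with bottom-row=7; cleared 0 line(s) (total 0); column heights now [9 10 5 0 0], max=10
Drop 5: J rot0 at col 0 lands with bottom-row=10; cleared 0 line(s) (total 0); column heights now [12 11 11 0 0], max=12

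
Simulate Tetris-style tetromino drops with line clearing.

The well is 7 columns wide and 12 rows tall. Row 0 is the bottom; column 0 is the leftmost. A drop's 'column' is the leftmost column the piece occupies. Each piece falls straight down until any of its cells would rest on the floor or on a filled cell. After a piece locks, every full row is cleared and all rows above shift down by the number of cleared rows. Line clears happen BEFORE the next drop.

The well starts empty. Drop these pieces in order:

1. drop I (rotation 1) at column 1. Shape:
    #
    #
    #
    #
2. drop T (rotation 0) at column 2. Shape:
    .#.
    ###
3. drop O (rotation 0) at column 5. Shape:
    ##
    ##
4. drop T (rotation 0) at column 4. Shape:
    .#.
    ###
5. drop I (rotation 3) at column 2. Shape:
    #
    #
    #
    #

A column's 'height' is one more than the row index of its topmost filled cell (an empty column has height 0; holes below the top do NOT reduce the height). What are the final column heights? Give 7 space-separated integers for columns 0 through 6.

Drop 1: I rot1 at col 1 lands with bottom-row=0; cleared 0 line(s) (total 0); column heights now [0 4 0 0 0 0 0], max=4
Drop 2: T rot0 at col 2 lands with bottom-row=0; cleared 0 line(s) (total 0); column heights now [0 4 1 2 1 0 0], max=4
Drop 3: O rot0 at col 5 lands with bottom-row=0; cleared 0 line(s) (total 0); column heights now [0 4 1 2 1 2 2], max=4
Drop 4: T rot0 at col 4 lands with bottom-row=2; cleared 0 line(s) (total 0); column heights now [0 4 1 2 3 4 3], max=4
Drop 5: I rot3 at col 2 lands with bottom-row=1; cleared 0 line(s) (total 0); column heights now [0 4 5 2 3 4 3], max=5

Answer: 0 4 5 2 3 4 3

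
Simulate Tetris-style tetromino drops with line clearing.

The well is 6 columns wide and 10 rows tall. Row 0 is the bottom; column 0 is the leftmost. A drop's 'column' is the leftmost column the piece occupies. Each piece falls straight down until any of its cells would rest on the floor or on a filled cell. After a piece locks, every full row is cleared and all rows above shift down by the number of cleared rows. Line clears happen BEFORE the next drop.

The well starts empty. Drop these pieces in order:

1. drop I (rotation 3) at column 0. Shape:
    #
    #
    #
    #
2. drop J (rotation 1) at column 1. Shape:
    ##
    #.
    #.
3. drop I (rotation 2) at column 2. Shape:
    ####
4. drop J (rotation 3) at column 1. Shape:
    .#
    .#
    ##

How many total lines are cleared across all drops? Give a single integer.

Answer: 0

Derivation:
Drop 1: I rot3 at col 0 lands with bottom-row=0; cleared 0 line(s) (total 0); column heights now [4 0 0 0 0 0], max=4
Drop 2: J rot1 at col 1 lands with bottom-row=0; cleared 0 line(s) (total 0); column heights now [4 3 3 0 0 0], max=4
Drop 3: I rot2 at col 2 lands with bottom-row=3; cleared 0 line(s) (total 0); column heights now [4 3 4 4 4 4], max=4
Drop 4: J rot3 at col 1 lands with bottom-row=4; cleared 0 line(s) (total 0); column heights now [4 5 7 4 4 4], max=7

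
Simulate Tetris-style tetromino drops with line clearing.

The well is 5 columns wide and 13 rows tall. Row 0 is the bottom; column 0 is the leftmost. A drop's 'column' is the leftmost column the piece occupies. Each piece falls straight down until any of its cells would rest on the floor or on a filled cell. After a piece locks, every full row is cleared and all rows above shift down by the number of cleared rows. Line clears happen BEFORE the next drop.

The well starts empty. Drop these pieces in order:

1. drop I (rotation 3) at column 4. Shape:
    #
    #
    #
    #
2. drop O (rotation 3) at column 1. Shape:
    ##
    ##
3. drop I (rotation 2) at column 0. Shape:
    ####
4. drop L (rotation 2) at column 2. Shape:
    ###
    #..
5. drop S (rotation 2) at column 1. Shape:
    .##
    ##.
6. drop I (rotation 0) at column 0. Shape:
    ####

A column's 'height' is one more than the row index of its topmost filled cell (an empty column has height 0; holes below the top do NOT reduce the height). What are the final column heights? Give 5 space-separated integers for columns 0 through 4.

Drop 1: I rot3 at col 4 lands with bottom-row=0; cleared 0 line(s) (total 0); column heights now [0 0 0 0 4], max=4
Drop 2: O rot3 at col 1 lands with bottom-row=0; cleared 0 line(s) (total 0); column heights now [0 2 2 0 4], max=4
Drop 3: I rot2 at col 0 lands with bottom-row=2; cleared 1 line(s) (total 1); column heights now [0 2 2 0 3], max=3
Drop 4: L rot2 at col 2 lands with bottom-row=2; cleared 0 line(s) (total 1); column heights now [0 2 4 4 4], max=4
Drop 5: S rot2 at col 1 lands with bottom-row=4; cleared 0 line(s) (total 1); column heights now [0 5 6 6 4], max=6
Drop 6: I rot0 at col 0 lands with bottom-row=6; cleared 0 line(s) (total 1); column heights now [7 7 7 7 4], max=7

Answer: 7 7 7 7 4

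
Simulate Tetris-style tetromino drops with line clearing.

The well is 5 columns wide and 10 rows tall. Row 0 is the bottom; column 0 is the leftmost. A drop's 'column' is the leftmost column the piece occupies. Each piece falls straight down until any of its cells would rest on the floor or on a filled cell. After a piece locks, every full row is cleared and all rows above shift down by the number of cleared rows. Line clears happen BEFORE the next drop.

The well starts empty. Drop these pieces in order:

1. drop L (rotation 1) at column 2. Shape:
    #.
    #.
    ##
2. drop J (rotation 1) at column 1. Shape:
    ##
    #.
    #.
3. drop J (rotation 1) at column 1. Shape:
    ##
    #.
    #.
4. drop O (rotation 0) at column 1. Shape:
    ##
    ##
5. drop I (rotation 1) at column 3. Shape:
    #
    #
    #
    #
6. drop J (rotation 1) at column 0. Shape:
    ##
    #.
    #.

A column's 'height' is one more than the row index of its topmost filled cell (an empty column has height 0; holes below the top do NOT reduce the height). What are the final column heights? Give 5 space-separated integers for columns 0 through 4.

Drop 1: L rot1 at col 2 lands with bottom-row=0; cleared 0 line(s) (total 0); column heights now [0 0 3 1 0], max=3
Drop 2: J rot1 at col 1 lands with bottom-row=1; cleared 0 line(s) (total 0); column heights now [0 4 4 1 0], max=4
Drop 3: J rot1 at col 1 lands with bottom-row=4; cleared 0 line(s) (total 0); column heights now [0 7 7 1 0], max=7
Drop 4: O rot0 at col 1 lands with bottom-row=7; cleared 0 line(s) (total 0); column heights now [0 9 9 1 0], max=9
Drop 5: I rot1 at col 3 lands with bottom-row=1; cleared 0 line(s) (total 0); column heights now [0 9 9 5 0], max=9
Drop 6: J rot1 at col 0 lands with bottom-row=7; cleared 0 line(s) (total 0); column heights now [10 10 9 5 0], max=10

Answer: 10 10 9 5 0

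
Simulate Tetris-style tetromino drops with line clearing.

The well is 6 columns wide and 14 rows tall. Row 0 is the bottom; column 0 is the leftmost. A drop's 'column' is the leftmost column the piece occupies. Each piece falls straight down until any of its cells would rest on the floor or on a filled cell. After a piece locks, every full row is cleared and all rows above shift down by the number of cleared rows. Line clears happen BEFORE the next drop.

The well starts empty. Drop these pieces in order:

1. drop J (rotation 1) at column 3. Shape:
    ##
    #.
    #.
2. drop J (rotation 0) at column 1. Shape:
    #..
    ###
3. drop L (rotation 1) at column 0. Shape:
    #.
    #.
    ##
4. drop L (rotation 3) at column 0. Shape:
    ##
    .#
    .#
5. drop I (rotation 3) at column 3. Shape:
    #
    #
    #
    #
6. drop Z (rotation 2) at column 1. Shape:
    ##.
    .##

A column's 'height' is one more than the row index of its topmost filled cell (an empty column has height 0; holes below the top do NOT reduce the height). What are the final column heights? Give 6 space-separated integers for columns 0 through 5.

Drop 1: J rot1 at col 3 lands with bottom-row=0; cleared 0 line(s) (total 0); column heights now [0 0 0 3 3 0], max=3
Drop 2: J rot0 at col 1 lands with bottom-row=3; cleared 0 line(s) (total 0); column heights now [0 5 4 4 3 0], max=5
Drop 3: L rot1 at col 0 lands with bottom-row=5; cleared 0 line(s) (total 0); column heights now [8 6 4 4 3 0], max=8
Drop 4: L rot3 at col 0 lands with bottom-row=6; cleared 0 line(s) (total 0); column heights now [9 9 4 4 3 0], max=9
Drop 5: I rot3 at col 3 lands with bottom-row=4; cleared 0 line(s) (total 0); column heights now [9 9 4 8 3 0], max=9
Drop 6: Z rot2 at col 1 lands with bottom-row=8; cleared 0 line(s) (total 0); column heights now [9 10 10 9 3 0], max=10

Answer: 9 10 10 9 3 0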